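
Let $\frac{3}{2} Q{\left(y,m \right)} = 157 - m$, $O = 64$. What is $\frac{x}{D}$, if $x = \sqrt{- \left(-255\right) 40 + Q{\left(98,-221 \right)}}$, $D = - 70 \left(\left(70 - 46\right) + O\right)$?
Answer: $- \frac{\sqrt{2613}}{3080} \approx -0.016597$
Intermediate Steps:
$Q{\left(y,m \right)} = \frac{314}{3} - \frac{2 m}{3}$ ($Q{\left(y,m \right)} = \frac{2 \left(157 - m\right)}{3} = \frac{314}{3} - \frac{2 m}{3}$)
$D = -6160$ ($D = - 70 \left(\left(70 - 46\right) + 64\right) = - 70 \left(24 + 64\right) = \left(-70\right) 88 = -6160$)
$x = 2 \sqrt{2613}$ ($x = \sqrt{- \left(-255\right) 40 + \left(\frac{314}{3} - - \frac{442}{3}\right)} = \sqrt{\left(-1\right) \left(-10200\right) + \left(\frac{314}{3} + \frac{442}{3}\right)} = \sqrt{10200 + 252} = \sqrt{10452} = 2 \sqrt{2613} \approx 102.23$)
$\frac{x}{D} = \frac{2 \sqrt{2613}}{-6160} = 2 \sqrt{2613} \left(- \frac{1}{6160}\right) = - \frac{\sqrt{2613}}{3080}$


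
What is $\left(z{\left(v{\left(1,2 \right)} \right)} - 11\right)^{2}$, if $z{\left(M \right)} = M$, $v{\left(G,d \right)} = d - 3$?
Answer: $144$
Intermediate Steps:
$v{\left(G,d \right)} = -3 + d$
$\left(z{\left(v{\left(1,2 \right)} \right)} - 11\right)^{2} = \left(\left(-3 + 2\right) - 11\right)^{2} = \left(-1 - 11\right)^{2} = \left(-12\right)^{2} = 144$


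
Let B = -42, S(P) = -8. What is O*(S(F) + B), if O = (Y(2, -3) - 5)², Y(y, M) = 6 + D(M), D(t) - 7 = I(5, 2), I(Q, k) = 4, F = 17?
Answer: -7200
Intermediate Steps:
D(t) = 11 (D(t) = 7 + 4 = 11)
Y(y, M) = 17 (Y(y, M) = 6 + 11 = 17)
O = 144 (O = (17 - 5)² = 12² = 144)
O*(S(F) + B) = 144*(-8 - 42) = 144*(-50) = -7200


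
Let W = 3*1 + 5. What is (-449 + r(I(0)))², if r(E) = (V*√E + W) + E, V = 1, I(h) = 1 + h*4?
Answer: 192721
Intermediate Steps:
I(h) = 1 + 4*h
W = 8 (W = 3 + 5 = 8)
r(E) = 8 + E + √E (r(E) = (1*√E + 8) + E = (√E + 8) + E = (8 + √E) + E = 8 + E + √E)
(-449 + r(I(0)))² = (-449 + (8 + (1 + 4*0) + √(1 + 4*0)))² = (-449 + (8 + (1 + 0) + √(1 + 0)))² = (-449 + (8 + 1 + √1))² = (-449 + (8 + 1 + 1))² = (-449 + 10)² = (-439)² = 192721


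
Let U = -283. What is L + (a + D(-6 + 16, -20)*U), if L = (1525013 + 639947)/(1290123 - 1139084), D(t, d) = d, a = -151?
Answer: 119176973/21577 ≈ 5523.3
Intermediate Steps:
L = 309280/21577 (L = 2164960/151039 = 2164960*(1/151039) = 309280/21577 ≈ 14.334)
L + (a + D(-6 + 16, -20)*U) = 309280/21577 + (-151 - 20*(-283)) = 309280/21577 + (-151 + 5660) = 309280/21577 + 5509 = 119176973/21577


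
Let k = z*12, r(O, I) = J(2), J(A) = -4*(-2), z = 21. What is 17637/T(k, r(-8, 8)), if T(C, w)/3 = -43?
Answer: -5879/43 ≈ -136.72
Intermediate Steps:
J(A) = 8
r(O, I) = 8
k = 252 (k = 21*12 = 252)
T(C, w) = -129 (T(C, w) = 3*(-43) = -129)
17637/T(k, r(-8, 8)) = 17637/(-129) = 17637*(-1/129) = -5879/43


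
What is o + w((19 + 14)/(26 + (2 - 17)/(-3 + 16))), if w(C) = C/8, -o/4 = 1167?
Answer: -12061683/2584 ≈ -4667.8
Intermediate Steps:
o = -4668 (o = -4*1167 = -4668)
w(C) = C/8 (w(C) = C*(⅛) = C/8)
o + w((19 + 14)/(26 + (2 - 17)/(-3 + 16))) = -4668 + ((19 + 14)/(26 + (2 - 17)/(-3 + 16)))/8 = -4668 + (33/(26 - 15/13))/8 = -4668 + (33/(323/13))/8 = -4668 + (33*(13/323))/8 = -4668 + (⅛)*(429/323) = -4668 + 429/2584 = -12061683/2584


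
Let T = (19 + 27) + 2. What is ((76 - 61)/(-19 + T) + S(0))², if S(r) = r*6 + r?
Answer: 225/841 ≈ 0.26754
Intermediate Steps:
T = 48 (T = 46 + 2 = 48)
S(r) = 7*r (S(r) = 6*r + r = 7*r)
((76 - 61)/(-19 + T) + S(0))² = ((76 - 61)/(-19 + 48) + 7*0)² = (15/29 + 0)² = (15/29)² = 225/841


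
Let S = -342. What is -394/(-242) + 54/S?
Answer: 3380/2299 ≈ 1.4702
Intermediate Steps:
-394/(-242) + 54/S = -394/(-242) + 54/(-342) = -394*(-1/242) + 54*(-1/342) = 197/121 - 3/19 = 3380/2299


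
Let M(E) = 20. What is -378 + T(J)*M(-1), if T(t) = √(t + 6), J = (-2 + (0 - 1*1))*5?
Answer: -378 + 60*I ≈ -378.0 + 60.0*I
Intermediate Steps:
J = -15 (J = (-2 + (0 - 1))*5 = (-2 - 1)*5 = -3*5 = -15)
T(t) = √(6 + t)
-378 + T(J)*M(-1) = -378 + √(6 - 15)*20 = -378 + √(-9)*20 = -378 + (3*I)*20 = -378 + 60*I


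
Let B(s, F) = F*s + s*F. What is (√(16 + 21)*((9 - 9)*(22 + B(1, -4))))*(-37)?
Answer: 0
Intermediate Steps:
B(s, F) = 2*F*s (B(s, F) = F*s + F*s = 2*F*s)
(√(16 + 21)*((9 - 9)*(22 + B(1, -4))))*(-37) = (√(16 + 21)*((9 - 9)*(22 + 2*(-4)*1)))*(-37) = (√37*(0*(22 - 8)))*(-37) = (√37*(0*14))*(-37) = (√37*0)*(-37) = 0*(-37) = 0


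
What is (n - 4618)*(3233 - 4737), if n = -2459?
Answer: 10643808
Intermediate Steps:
(n - 4618)*(3233 - 4737) = (-2459 - 4618)*(3233 - 4737) = -7077*(-1504) = 10643808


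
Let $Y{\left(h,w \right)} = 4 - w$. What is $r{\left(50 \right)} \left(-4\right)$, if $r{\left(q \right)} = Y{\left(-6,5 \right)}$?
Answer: $4$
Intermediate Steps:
$r{\left(q \right)} = -1$ ($r{\left(q \right)} = 4 - 5 = -1$)
$r{\left(50 \right)} \left(-4\right) = \left(-1\right) \left(-4\right) = 4$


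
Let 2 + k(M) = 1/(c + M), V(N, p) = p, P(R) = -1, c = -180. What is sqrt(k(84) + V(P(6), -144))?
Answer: I*sqrt(84102)/24 ≈ 12.083*I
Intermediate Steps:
k(M) = -2 + 1/(-180 + M)
sqrt(k(84) + V(P(6), -144)) = sqrt((361 - 2*84)/(-180 + 84) - 144) = sqrt((361 - 168)/(-96) - 144) = sqrt(-1/96*193 - 144) = sqrt(-193/96 - 144) = sqrt(-14017/96) = I*sqrt(84102)/24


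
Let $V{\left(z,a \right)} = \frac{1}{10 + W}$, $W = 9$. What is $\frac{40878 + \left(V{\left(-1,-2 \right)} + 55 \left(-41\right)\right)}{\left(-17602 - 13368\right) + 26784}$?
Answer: $- \frac{2279}{247} \approx -9.2267$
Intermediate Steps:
$V{\left(z,a \right)} = \frac{1}{19}$ ($V{\left(z,a \right)} = \frac{1}{10 + 9} = \frac{1}{19}$)
$\frac{40878 + \left(V{\left(-1,-2 \right)} + 55 \left(-41\right)\right)}{\left(-17602 - 13368\right) + 26784} = \frac{40878 + \left(\frac{1}{19} + 55 \left(-41\right)\right)}{\left(-17602 - 13368\right) + 26784} = \frac{40878 + \left(\frac{1}{19} - 2255\right)}{-30970 + 26784} = \frac{40878 - \frac{42844}{19}}{-4186} = \frac{733838}{19} \left(- \frac{1}{4186}\right) = - \frac{2279}{247}$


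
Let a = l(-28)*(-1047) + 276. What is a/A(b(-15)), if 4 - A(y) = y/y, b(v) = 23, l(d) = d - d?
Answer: 92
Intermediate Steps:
l(d) = 0
A(y) = 3 (A(y) = 4 - y/y = 4 - 1*1 = 4 - 1 = 3)
a = 276 (a = 0*(-1047) + 276 = 0 + 276 = 276)
a/A(b(-15)) = 276/3 = 276*(⅓) = 92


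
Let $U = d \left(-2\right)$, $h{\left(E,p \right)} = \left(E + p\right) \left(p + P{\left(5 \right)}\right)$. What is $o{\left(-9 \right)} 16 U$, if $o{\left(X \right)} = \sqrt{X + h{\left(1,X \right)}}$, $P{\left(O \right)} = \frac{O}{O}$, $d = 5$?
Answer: $- 160 \sqrt{55} \approx -1186.6$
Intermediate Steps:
$P{\left(O \right)} = 1$
$h{\left(E,p \right)} = \left(1 + p\right) \left(E + p\right)$ ($h{\left(E,p \right)} = \left(E + p\right) \left(p + 1\right) = \left(E + p\right) \left(1 + p\right) = \left(1 + p\right) \left(E + p\right)$)
$U = -10$ ($U = 5 \left(-2\right) = -10$)
$o{\left(X \right)} = \sqrt{1 + X^{2} + 3 X}$ ($o{\left(X \right)} = \sqrt{X + \left(1 + X + X^{2} + 1 X\right)} = \sqrt{X + \left(1 + X + X^{2} + X\right)} = \sqrt{X + \left(1 + X^{2} + 2 X\right)} = \sqrt{1 + X^{2} + 3 X}$)
$o{\left(-9 \right)} 16 U = \sqrt{1 + \left(-9\right)^{2} + 3 \left(-9\right)} 16 \left(-10\right) = \sqrt{1 + 81 - 27} \cdot 16 \left(-10\right) = \sqrt{55} \cdot 16 \left(-10\right) = 16 \sqrt{55} \left(-10\right) = - 160 \sqrt{55}$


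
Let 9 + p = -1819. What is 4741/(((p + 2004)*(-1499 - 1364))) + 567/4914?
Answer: 63109/595504 ≈ 0.10598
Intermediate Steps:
p = -1828 (p = -9 - 1819 = -1828)
4741/(((p + 2004)*(-1499 - 1364))) + 567/4914 = 4741/(((-1828 + 2004)*(-1499 - 1364))) + 567/4914 = 4741/((176*(-2863))) + 567*(1/4914) = 4741/(-503888) + 3/26 = 4741*(-1/503888) + 3/26 = -431/45808 + 3/26 = 63109/595504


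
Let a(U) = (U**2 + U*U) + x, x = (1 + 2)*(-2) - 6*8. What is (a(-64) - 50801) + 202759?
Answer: 160096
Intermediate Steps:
x = -54 (x = 3*(-2) - 48 = -6 - 48 = -54)
a(U) = -54 + 2*U**2 (a(U) = (U**2 + U*U) - 54 = (U**2 + U**2) - 54 = 2*U**2 - 54 = -54 + 2*U**2)
(a(-64) - 50801) + 202759 = ((-54 + 2*(-64)**2) - 50801) + 202759 = ((-54 + 2*4096) - 50801) + 202759 = ((-54 + 8192) - 50801) + 202759 = (8138 - 50801) + 202759 = -42663 + 202759 = 160096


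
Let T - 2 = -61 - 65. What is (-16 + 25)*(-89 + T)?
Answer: -1917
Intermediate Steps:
T = -124 (T = 2 + (-61 - 65) = 2 - 126 = -124)
(-16 + 25)*(-89 + T) = (-16 + 25)*(-89 - 124) = 9*(-213) = -1917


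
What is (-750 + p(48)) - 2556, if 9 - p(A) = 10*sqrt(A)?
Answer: -3297 - 40*sqrt(3) ≈ -3366.3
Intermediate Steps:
p(A) = 9 - 10*sqrt(A)
(-750 + p(48)) - 2556 = (-750 + (9 - 40*sqrt(3))) - 2556 = (-741 - 40*sqrt(3)) - 2556 = -3297 - 40*sqrt(3)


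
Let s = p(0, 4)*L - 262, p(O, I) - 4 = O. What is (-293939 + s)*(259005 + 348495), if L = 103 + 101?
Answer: -178231387500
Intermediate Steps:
p(O, I) = 4 + O
L = 204
s = 554 (s = (4 + 0)*204 - 262 = 4*204 - 262 = 816 - 262 = 554)
(-293939 + s)*(259005 + 348495) = (-293939 + 554)*(259005 + 348495) = -293385*607500 = -178231387500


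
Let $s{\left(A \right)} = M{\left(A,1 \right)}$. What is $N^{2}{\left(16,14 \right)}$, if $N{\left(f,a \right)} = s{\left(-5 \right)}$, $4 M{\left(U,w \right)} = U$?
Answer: $\frac{25}{16} \approx 1.5625$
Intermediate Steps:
$M{\left(U,w \right)} = \frac{U}{4}$
$s{\left(A \right)} = \frac{A}{4}$
$N{\left(f,a \right)} = - \frac{5}{4}$ ($N{\left(f,a \right)} = \frac{1}{4} \left(-5\right) = - \frac{5}{4}$)
$N^{2}{\left(16,14 \right)} = \left(- \frac{5}{4}\right)^{2} = \frac{25}{16}$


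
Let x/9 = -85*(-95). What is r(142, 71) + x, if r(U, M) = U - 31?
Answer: 72786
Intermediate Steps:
r(U, M) = -31 + U
x = 72675 (x = 9*(-85*(-95)) = 9*8075 = 72675)
r(142, 71) + x = (-31 + 142) + 72675 = 111 + 72675 = 72786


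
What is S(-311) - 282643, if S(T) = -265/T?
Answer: -87901708/311 ≈ -2.8264e+5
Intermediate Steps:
S(-311) - 282643 = -265/(-311) - 282643 = -265*(-1/311) - 282643 = 265/311 - 282643 = -87901708/311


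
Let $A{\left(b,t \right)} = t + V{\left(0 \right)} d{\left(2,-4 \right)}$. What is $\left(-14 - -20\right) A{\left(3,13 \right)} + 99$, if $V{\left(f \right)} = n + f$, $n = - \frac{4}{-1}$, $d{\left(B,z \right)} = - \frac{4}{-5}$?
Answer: $\frac{981}{5} \approx 196.2$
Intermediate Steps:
$d{\left(B,z \right)} = \frac{4}{5}$ ($d{\left(B,z \right)} = \left(-4\right) \left(- \frac{1}{5}\right) = \frac{4}{5}$)
$n = 4$ ($n = \left(-4\right) \left(-1\right) = 4$)
$V{\left(f \right)} = 4 + f$
$A{\left(b,t \right)} = \frac{16}{5} + t$ ($A{\left(b,t \right)} = t + \left(4 + 0\right) \frac{4}{5} = t + 4 \cdot \frac{4}{5} = t + \frac{16}{5} = \frac{16}{5} + t$)
$\left(-14 - -20\right) A{\left(3,13 \right)} + 99 = \left(-14 - -20\right) \left(\frac{16}{5} + 13\right) + 99 = \left(-14 + 20\right) \frac{81}{5} + 99 = 6 \cdot \frac{81}{5} + 99 = \frac{486}{5} + 99 = \frac{981}{5}$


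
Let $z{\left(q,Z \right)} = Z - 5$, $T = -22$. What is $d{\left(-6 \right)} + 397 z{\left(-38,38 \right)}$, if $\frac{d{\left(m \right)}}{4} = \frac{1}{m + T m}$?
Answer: $\frac{825365}{63} \approx 13101.0$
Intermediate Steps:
$z{\left(q,Z \right)} = -5 + Z$
$d{\left(m \right)} = - \frac{4}{21 m}$ ($d{\left(m \right)} = \frac{4}{m - 22 m} = \frac{4}{\left(-21\right) m} = 4 \left(- \frac{1}{21 m}\right) = - \frac{4}{21 m}$)
$d{\left(-6 \right)} + 397 z{\left(-38,38 \right)} = - \frac{4}{21 \left(-6\right)} + 397 \left(-5 + 38\right) = \left(- \frac{4}{21}\right) \left(- \frac{1}{6}\right) + 397 \cdot 33 = \frac{2}{63} + 13101 = \frac{825365}{63}$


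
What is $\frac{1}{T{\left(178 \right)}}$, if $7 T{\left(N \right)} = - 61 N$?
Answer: $- \frac{7}{10858} \approx -0.00064469$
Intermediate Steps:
$T{\left(N \right)} = - \frac{61 N}{7}$ ($T{\left(N \right)} = \frac{\left(-61\right) N}{7} = - \frac{61 N}{7}$)
$\frac{1}{T{\left(178 \right)}} = \frac{1}{\left(- \frac{61}{7}\right) 178} = \frac{1}{- \frac{10858}{7}} = - \frac{7}{10858}$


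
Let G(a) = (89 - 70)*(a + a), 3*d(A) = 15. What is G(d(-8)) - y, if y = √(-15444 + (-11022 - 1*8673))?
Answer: 190 - I*√35139 ≈ 190.0 - 187.45*I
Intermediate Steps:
d(A) = 5 (d(A) = (⅓)*15 = 5)
G(a) = 38*a (G(a) = 19*(2*a) = 38*a)
y = I*√35139 (y = √(-15444 + (-11022 - 8673)) = √(-15444 - 19695) = √(-35139) = I*√35139 ≈ 187.45*I)
G(d(-8)) - y = 38*5 - I*√35139 = 190 - I*√35139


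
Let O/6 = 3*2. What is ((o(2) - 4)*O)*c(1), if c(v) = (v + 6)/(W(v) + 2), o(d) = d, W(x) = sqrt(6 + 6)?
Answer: 126 - 126*sqrt(3) ≈ -92.238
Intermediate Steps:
W(x) = 2*sqrt(3) (W(x) = sqrt(12) = 2*sqrt(3))
O = 36 (O = 6*(3*2) = 6*6 = 36)
c(v) = (6 + v)/(2 + 2*sqrt(3)) (c(v) = (v + 6)/(2*sqrt(3) + 2) = (6 + v)/(2 + 2*sqrt(3)))
((o(2) - 4)*O)*c(1) = ((2 - 4)*36)*((6 + 1)/(2 + 2*sqrt(3))) = (-2*36)*(7/(2 + 2*sqrt(3))) = -504/(2 + 2*sqrt(3))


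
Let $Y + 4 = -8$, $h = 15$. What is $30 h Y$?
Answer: $-5400$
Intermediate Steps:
$Y = -12$ ($Y = -4 - 8 = -12$)
$30 h Y = 30 \cdot 15 \left(-12\right) = 450 \left(-12\right) = -5400$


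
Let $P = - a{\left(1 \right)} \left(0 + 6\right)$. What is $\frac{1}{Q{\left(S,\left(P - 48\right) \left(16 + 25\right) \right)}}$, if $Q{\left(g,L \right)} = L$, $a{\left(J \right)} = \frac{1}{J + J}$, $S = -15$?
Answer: $- \frac{1}{2091} \approx -0.00047824$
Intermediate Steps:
$a{\left(J \right)} = \frac{1}{2 J}$
$P = -3$ ($P = - \frac{1}{2 \cdot 1} \left(0 + 6\right) = - \frac{1}{2} \cdot 6 = \left(-1\right) \frac{1}{2} \cdot 6 = \left(- \frac{1}{2}\right) 6 = -3$)
$\frac{1}{Q{\left(S,\left(P - 48\right) \left(16 + 25\right) \right)}} = \frac{1}{\left(-3 - 48\right) \left(16 + 25\right)} = \frac{1}{\left(-51\right) 41} = \frac{1}{-2091} = - \frac{1}{2091}$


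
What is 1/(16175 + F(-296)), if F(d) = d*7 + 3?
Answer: 1/14106 ≈ 7.0892e-5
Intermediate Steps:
F(d) = 3 + 7*d (F(d) = 7*d + 3 = 3 + 7*d)
1/(16175 + F(-296)) = 1/(16175 + (3 + 7*(-296))) = 1/(16175 + (3 - 2072)) = 1/(16175 - 2069) = 1/14106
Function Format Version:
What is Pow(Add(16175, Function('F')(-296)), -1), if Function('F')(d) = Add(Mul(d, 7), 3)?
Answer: Rational(1, 14106) ≈ 7.0892e-5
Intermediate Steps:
Function('F')(d) = Add(3, Mul(7, d)) (Function('F')(d) = Add(Mul(7, d), 3) = Add(3, Mul(7, d)))
Pow(Add(16175, Function('F')(-296)), -1) = Pow(Add(16175, Add(3, Mul(7, -296))), -1) = Pow(Add(16175, Add(3, -2072)), -1) = Pow(Add(16175, -2069), -1) = Pow(14106, -1) = Rational(1, 14106)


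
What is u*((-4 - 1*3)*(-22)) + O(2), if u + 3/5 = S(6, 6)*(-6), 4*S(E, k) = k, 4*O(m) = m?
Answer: -14779/10 ≈ -1477.9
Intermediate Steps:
O(m) = m/4
S(E, k) = k/4
u = -48/5 (u = -⅗ + ((¼)*6)*(-6) = -⅗ + (3/2)*(-6) = -⅗ - 9 = -48/5 ≈ -9.6000)
u*((-4 - 1*3)*(-22)) + O(2) = -48*(-4 - 1*3)*(-22)/5 + (¼)*2 = -48*(-4 - 3)*(-22)/5 + ½ = -(-336)*(-22)/5 + ½ = -48/5*154 + ½ = -7392/5 + ½ = -14779/10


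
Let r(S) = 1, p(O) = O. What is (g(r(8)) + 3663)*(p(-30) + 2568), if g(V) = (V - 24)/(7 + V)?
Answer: 37157589/4 ≈ 9.2894e+6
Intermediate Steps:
g(V) = (-24 + V)/(7 + V)
(g(r(8)) + 3663)*(p(-30) + 2568) = ((-24 + 1)/(7 + 1) + 3663)*(-30 + 2568) = (-23/8 + 3663)*2538 = (29281/8)*2538 = 37157589/4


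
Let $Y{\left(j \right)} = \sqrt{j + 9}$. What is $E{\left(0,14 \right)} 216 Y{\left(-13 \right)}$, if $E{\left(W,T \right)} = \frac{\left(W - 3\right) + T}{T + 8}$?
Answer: $216 i \approx 216.0 i$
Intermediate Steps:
$E{\left(W,T \right)} = \frac{-3 + T + W}{8 + T}$ ($E{\left(W,T \right)} = \frac{\left(W - 3\right) + T}{8 + T} = \frac{\left(-3 + W\right) + T}{8 + T} = \frac{-3 + T + W}{8 + T}$)
$Y{\left(j \right)} = \sqrt{9 + j}$
$E{\left(0,14 \right)} 216 Y{\left(-13 \right)} = \frac{-3 + 14 + 0}{8 + 14} \cdot 216 \sqrt{9 - 13} = \frac{1}{22} \cdot 11 \cdot 216 \sqrt{-4} = \frac{1}{22} \cdot 11 \cdot 216 \cdot 2 i = \frac{1}{2} \cdot 216 \cdot 2 i = 108 \cdot 2 i = 216 i$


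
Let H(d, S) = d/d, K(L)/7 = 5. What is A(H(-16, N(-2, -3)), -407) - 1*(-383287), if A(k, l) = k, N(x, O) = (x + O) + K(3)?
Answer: 383288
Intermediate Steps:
K(L) = 35 (K(L) = 7*5 = 35)
N(x, O) = 35 + O + x (N(x, O) = (x + O) + 35 = (O + x) + 35 = 35 + O + x)
H(d, S) = 1
A(H(-16, N(-2, -3)), -407) - 1*(-383287) = 1 - 1*(-383287) = 1 + 383287 = 383288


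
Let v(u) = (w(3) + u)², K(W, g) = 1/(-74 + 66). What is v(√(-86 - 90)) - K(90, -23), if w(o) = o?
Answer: -1335/8 + 24*I*√11 ≈ -166.88 + 79.599*I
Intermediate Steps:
K(W, g) = -⅛ (K(W, g) = 1/(-8) = -⅛)
v(u) = (3 + u)²
v(√(-86 - 90)) - K(90, -23) = (3 + √(-86 - 90))² - 1*(-⅛) = (3 + √(-176))² + ⅛ = (3 + 4*I*√11)² + ⅛ = ⅛ + (3 + 4*I*√11)²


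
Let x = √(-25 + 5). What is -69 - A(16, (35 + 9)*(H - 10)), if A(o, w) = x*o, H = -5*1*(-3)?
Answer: -69 - 32*I*√5 ≈ -69.0 - 71.554*I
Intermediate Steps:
x = 2*I*√5 (x = √(-20) = 2*I*√5 ≈ 4.4721*I)
H = 15 (H = -5*(-3) = 15)
A(o, w) = 2*I*o*√5 (A(o, w) = (2*I*√5)*o = 2*I*o*√5)
-69 - A(16, (35 + 9)*(H - 10)) = -69 - 2*I*16*√5 = -69 - 32*I*√5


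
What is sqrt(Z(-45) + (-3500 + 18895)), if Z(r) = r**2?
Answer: 2*sqrt(4355) ≈ 131.98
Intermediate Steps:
sqrt(Z(-45) + (-3500 + 18895)) = sqrt((-45)**2 + (-3500 + 18895)) = sqrt(2025 + 15395) = sqrt(17420) = 2*sqrt(4355)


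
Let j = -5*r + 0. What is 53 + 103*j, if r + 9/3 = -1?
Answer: 2113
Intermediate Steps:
r = -4 (r = -3 - 1 = -4)
j = 20 (j = -5*(-4) + 0 = 20 + 0 = 20)
53 + 103*j = 53 + 103*20 = 53 + 2060 = 2113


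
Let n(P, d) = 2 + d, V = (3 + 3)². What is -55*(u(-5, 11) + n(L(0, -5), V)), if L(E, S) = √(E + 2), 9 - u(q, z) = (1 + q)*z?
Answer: -5005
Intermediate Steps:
u(q, z) = 9 - z*(1 + q) (u(q, z) = 9 - (1 + q)*z = 9 - z*(1 + q))
L(E, S) = √(2 + E)
V = 36 (V = 6² = 36)
-55*(u(-5, 11) + n(L(0, -5), V)) = -55*((9 - 1*11 - 1*(-5)*11) + (2 + 36)) = -55*((9 - 11 + 55) + 38) = -55*(53 + 38) = -55*91 = -5005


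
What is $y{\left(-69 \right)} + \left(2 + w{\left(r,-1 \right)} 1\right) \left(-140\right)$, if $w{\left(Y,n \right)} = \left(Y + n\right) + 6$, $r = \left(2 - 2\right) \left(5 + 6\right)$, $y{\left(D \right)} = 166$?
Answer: $-814$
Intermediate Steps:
$r = 0$ ($r = 0 \cdot 11 = 0$)
$w{\left(Y,n \right)} = 6 + Y + n$
$y{\left(-69 \right)} + \left(2 + w{\left(r,-1 \right)} 1\right) \left(-140\right) = 166 + \left(2 + \left(6 + 0 - 1\right) 1\right) \left(-140\right) = 166 + \left(2 + 5 \cdot 1\right) \left(-140\right) = 166 + \left(2 + 5\right) \left(-140\right) = 166 + 7 \left(-140\right) = 166 - 980 = -814$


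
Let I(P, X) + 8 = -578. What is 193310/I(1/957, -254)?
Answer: -96655/293 ≈ -329.88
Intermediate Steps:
I(P, X) = -586 (I(P, X) = -8 - 578 = -586)
193310/I(1/957, -254) = 193310/(-586) = 193310*(-1/586) = -96655/293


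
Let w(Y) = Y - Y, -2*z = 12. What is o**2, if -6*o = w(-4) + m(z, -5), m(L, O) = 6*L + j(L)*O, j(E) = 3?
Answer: 289/4 ≈ 72.250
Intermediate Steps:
z = -6 (z = -1/2*12 = -6)
w(Y) = 0
m(L, O) = 3*O + 6*L (m(L, O) = 6*L + 3*O = 3*O + 6*L)
o = 17/2 (o = -(0 + (3*(-5) + 6*(-6)))/6 = -(0 + (-15 - 36))/6 = -(0 - 51)/6 = -1/6*(-51) = 17/2 ≈ 8.5000)
o**2 = (17/2)**2 = 289/4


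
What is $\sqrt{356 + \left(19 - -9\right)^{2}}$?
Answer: $2 \sqrt{285} \approx 33.764$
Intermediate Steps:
$\sqrt{356 + \left(19 - -9\right)^{2}} = \sqrt{356 + \left(19 + 9\right)^{2}} = \sqrt{356 + 28^{2}} = \sqrt{356 + 784} = \sqrt{1140} = 2 \sqrt{285}$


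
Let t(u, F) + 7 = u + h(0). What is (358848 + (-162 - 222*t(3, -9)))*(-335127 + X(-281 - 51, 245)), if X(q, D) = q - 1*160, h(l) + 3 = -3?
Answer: -121126910814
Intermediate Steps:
h(l) = -6 (h(l) = -3 - 3 = -6)
X(q, D) = -160 + q (X(q, D) = q - 160 = -160 + q)
t(u, F) = -13 + u (t(u, F) = -7 + (u - 6) = -7 + (-6 + u) = -13 + u)
(358848 + (-162 - 222*t(3, -9)))*(-335127 + X(-281 - 51, 245)) = (358848 + (-162 - 222*(-13 + 3)))*(-335127 + (-160 + (-281 - 51))) = (358848 + (-162 - 222*(-10)))*(-335127 + (-160 - 332)) = (358848 + (-162 + 2220))*(-335127 - 492) = (358848 + 2058)*(-335619) = 360906*(-335619) = -121126910814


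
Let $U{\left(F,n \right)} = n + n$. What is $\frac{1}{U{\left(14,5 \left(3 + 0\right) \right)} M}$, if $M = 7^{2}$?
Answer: $\frac{1}{1470} \approx 0.00068027$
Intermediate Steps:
$U{\left(F,n \right)} = 2 n$
$M = 49$
$\frac{1}{U{\left(14,5 \left(3 + 0\right) \right)} M} = \frac{1}{2 \cdot 5 \left(3 + 0\right) 49} = \frac{1}{2 \cdot 5 \cdot 3 \cdot 49} = \frac{1}{2 \cdot 15 \cdot 49} = \frac{1}{30 \cdot 49} = \frac{1}{1470}$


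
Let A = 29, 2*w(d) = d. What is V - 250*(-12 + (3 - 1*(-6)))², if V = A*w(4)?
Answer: -2192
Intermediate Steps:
w(d) = d/2
V = 58 (V = 29*((½)*4) = 29*2 = 58)
V - 250*(-12 + (3 - 1*(-6)))² = 58 - 250*(-12 + (3 - 1*(-6)))² = 58 - 250*(-12 + (3 + 6))² = 58 - 250*(-12 + 9)² = 58 - 250*(-3)² = 58 - 250*9 = 58 - 2250 = -2192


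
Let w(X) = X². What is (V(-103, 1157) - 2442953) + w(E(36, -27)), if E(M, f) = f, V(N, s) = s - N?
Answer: -2440964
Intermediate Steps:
(V(-103, 1157) - 2442953) + w(E(36, -27)) = ((1157 - 1*(-103)) - 2442953) + (-27)² = ((1157 + 103) - 2442953) + 729 = (1260 - 2442953) + 729 = -2441693 + 729 = -2440964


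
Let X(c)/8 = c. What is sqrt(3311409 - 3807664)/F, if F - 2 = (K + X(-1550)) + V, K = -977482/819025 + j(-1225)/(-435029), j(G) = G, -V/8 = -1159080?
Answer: 50899946675*I*sqrt(496255)/471345763393350871 ≈ 7.6073e-5*I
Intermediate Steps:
V = 9272640 (V = -8*(-1159080) = 9272640)
X(c) = 8*c
K = -60604244479/50899946675 (K = -977482/819025 - 1225/(-435029) = -977482*1/819025 - 1225*(-1/435029) = -977482/819025 + 175/62147 = -60604244479/50899946675 ≈ -1.1907)
F = 471345763393350871/50899946675 (F = 2 + ((-60604244479/50899946675 + 8*(-1550)) + 9272640) = 2 + ((-60604244479/50899946675 - 12400) + 9272640) = 2 + (-631219943014479/50899946675 + 9272640) = 2 + 471345661593457521/50899946675 = 471345763393350871/50899946675 ≈ 9.2602e+6)
sqrt(3311409 - 3807664)/F = sqrt(3311409 - 3807664)/(471345763393350871/50899946675) = sqrt(-496255)*(50899946675/471345763393350871) = (I*sqrt(496255))*(50899946675/471345763393350871) = 50899946675*I*sqrt(496255)/471345763393350871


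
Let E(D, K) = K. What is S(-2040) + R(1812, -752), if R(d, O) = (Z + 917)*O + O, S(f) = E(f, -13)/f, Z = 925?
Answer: -2827309427/2040 ≈ -1.3859e+6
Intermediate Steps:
S(f) = -13/f
R(d, O) = 1843*O (R(d, O) = (925 + 917)*O + O = 1842*O + O = 1843*O)
S(-2040) + R(1812, -752) = -13/(-2040) + 1843*(-752) = -13*(-1/2040) - 1385936 = 13/2040 - 1385936 = -2827309427/2040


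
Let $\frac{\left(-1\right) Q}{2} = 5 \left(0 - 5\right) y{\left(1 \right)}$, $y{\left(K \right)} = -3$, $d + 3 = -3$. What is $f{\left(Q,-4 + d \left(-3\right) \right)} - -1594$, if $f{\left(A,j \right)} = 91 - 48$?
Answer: $1637$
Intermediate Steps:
$d = -6$ ($d = -3 - 3 = -6$)
$Q = -150$ ($Q = - 2 \cdot 5 \left(0 - 5\right) \left(-3\right) = - 2 \cdot 5 \left(-5\right) \left(-3\right) = - 2 \left(\left(-25\right) \left(-3\right)\right) = \left(-2\right) 75 = -150$)
$f{\left(A,j \right)} = 43$ ($f{\left(A,j \right)} = 91 - 48 = 43$)
$f{\left(Q,-4 + d \left(-3\right) \right)} - -1594 = 43 - -1594 = 43 + 1594 = 1637$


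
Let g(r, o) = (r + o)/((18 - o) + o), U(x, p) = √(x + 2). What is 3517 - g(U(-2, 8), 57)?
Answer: 21083/6 ≈ 3513.8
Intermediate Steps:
U(x, p) = √(2 + x)
g(r, o) = o/18 + r/18 (g(r, o) = (o + r)/18 = (o + r)*(1/18) = o/18 + r/18)
3517 - g(U(-2, 8), 57) = 3517 - ((1/18)*57 + √(2 - 2)/18) = 3517 - (19/6 + √0/18) = 3517 - (19/6 + (1/18)*0) = 3517 - (19/6 + 0) = 3517 - 1*19/6 = 3517 - 19/6 = 21083/6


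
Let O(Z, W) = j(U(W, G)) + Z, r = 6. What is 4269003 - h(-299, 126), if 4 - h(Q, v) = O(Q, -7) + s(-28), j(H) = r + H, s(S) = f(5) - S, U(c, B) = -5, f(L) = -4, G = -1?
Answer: 4268725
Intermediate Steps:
s(S) = -4 - S
j(H) = 6 + H
O(Z, W) = 1 + Z (O(Z, W) = (6 - 5) + Z = 1 + Z)
h(Q, v) = -21 - Q (h(Q, v) = 4 - ((1 + Q) + (-4 - 1*(-28))) = 4 - ((1 + Q) + (-4 + 28)) = 4 - ((1 + Q) + 24) = 4 - (25 + Q) = 4 + (-25 - Q) = -21 - Q)
4269003 - h(-299, 126) = 4269003 - (-21 - 1*(-299)) = 4269003 - (-21 + 299) = 4269003 - 1*278 = 4269003 - 278 = 4268725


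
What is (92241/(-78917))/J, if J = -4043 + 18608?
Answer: -30747/383142035 ≈ -8.0250e-5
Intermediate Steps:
J = 14565
(92241/(-78917))/J = (92241/(-78917))/14565 = (92241*(-1/78917))*(1/14565) = -92241/78917*1/14565 = -30747/383142035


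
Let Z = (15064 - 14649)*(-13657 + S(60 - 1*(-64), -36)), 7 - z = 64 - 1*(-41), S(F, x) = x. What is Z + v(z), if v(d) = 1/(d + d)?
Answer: -1113788621/196 ≈ -5.6826e+6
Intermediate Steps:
z = -98 (z = 7 - (64 - 1*(-41)) = 7 - (64 + 41) = 7 - 1*105 = 7 - 105 = -98)
Z = -5682595 (Z = (15064 - 14649)*(-13657 - 36) = 415*(-13693) = -5682595)
v(d) = 1/(2*d)
Z + v(z) = -5682595 + (½)/(-98) = -5682595 + (½)*(-1/98) = -5682595 - 1/196 = -1113788621/196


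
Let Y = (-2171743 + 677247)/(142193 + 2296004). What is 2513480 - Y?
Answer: 6128360890056/2438197 ≈ 2.5135e+6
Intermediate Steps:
Y = -1494496/2438197 ≈ -0.61295
2513480 - Y = 2513480 - 1*(-1494496/2438197) = 2513480 + 1494496/2438197 = 6128360890056/2438197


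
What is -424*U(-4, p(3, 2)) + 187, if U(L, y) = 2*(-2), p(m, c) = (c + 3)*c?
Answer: 1883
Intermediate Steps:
p(m, c) = c*(3 + c) (p(m, c) = (3 + c)*c = c*(3 + c))
U(L, y) = -4
-424*U(-4, p(3, 2)) + 187 = -424*(-4) + 187 = 1696 + 187 = 1883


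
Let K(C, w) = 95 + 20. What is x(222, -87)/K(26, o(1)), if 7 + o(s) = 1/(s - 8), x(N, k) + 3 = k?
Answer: -18/23 ≈ -0.78261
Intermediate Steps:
x(N, k) = -3 + k
o(s) = -7 + 1/(-8 + s) (o(s) = -7 + 1/(s - 8) = -7 + 1/(-8 + s))
K(C, w) = 115
x(222, -87)/K(26, o(1)) = (-3 - 87)/115 = -90*1/115 = -18/23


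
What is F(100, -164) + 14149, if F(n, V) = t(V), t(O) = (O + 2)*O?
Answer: 40717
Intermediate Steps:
t(O) = O*(2 + O) (t(O) = (2 + O)*O = O*(2 + O))
F(n, V) = V*(2 + V)
F(100, -164) + 14149 = -164*(2 - 164) + 14149 = -164*(-162) + 14149 = 26568 + 14149 = 40717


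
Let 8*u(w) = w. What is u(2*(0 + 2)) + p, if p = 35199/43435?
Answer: 113833/86870 ≈ 1.3104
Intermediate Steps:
p = 35199/43435 (p = 35199*(1/43435) = 35199/43435 ≈ 0.81038)
u(w) = w/8
u(2*(0 + 2)) + p = (2*(0 + 2))/8 + 35199/43435 = (2*2)/8 + 35199/43435 = (⅛)*4 + 35199/43435 = ½ + 35199/43435 = 113833/86870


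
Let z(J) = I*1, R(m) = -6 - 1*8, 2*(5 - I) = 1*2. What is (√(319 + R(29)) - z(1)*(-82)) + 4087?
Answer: 4415 + √305 ≈ 4432.5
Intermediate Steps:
I = 4 (I = 5 - 2/2 = 5 - ½*2 = 5 - 1 = 4)
R(m) = -14 (R(m) = -6 - 8 = -14)
z(J) = 4 (z(J) = 4*1 = 4)
(√(319 + R(29)) - z(1)*(-82)) + 4087 = (√(319 - 14) - 4*(-82)) + 4087 = (√305 - 1*(-328)) + 4087 = (√305 + 328) + 4087 = (328 + √305) + 4087 = 4415 + √305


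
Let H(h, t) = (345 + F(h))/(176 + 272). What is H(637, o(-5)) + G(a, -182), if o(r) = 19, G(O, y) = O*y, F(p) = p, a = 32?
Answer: -1304085/224 ≈ -5821.8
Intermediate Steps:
H(h, t) = 345/448 + h/448 (H(h, t) = (345 + h)/(176 + 272) = (345 + h)/448 = (345 + h)*(1/448) = 345/448 + h/448)
H(637, o(-5)) + G(a, -182) = (345/448 + (1/448)*637) + 32*(-182) = (345/448 + 91/64) - 5824 = 491/224 - 5824 = -1304085/224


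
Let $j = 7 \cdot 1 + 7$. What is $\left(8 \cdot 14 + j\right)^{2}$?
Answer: $15876$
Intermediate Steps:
$j = 14$ ($j = 7 + 7 = 14$)
$\left(8 \cdot 14 + j\right)^{2} = \left(8 \cdot 14 + 14\right)^{2} = \left(112 + 14\right)^{2} = 126^{2} = 15876$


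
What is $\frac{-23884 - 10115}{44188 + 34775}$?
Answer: $- \frac{11333}{26321} \approx -0.43057$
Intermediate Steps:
$\frac{-23884 - 10115}{44188 + 34775} = - \frac{33999}{78963} = \left(-33999\right) \frac{1}{78963} = - \frac{11333}{26321}$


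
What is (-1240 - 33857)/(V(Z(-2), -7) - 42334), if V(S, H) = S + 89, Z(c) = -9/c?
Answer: 70194/84481 ≈ 0.83088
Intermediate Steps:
V(S, H) = 89 + S
(-1240 - 33857)/(V(Z(-2), -7) - 42334) = (-1240 - 33857)/((89 - 9/(-2)) - 42334) = -35097/((89 - 9*(-½)) - 42334) = -35097/((89 + 9/2) - 42334) = -35097/(187/2 - 42334) = -35097/(-84481/2) = -35097*(-2/84481) = 70194/84481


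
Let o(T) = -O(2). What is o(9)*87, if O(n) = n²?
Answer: -348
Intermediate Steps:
o(T) = -4 (o(T) = -1*2² = -1*4 = -4)
o(9)*87 = -4*87 = -348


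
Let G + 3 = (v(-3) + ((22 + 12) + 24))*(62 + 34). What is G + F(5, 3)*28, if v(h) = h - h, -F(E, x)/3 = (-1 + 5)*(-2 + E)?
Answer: 4557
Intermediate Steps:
F(E, x) = 24 - 12*E (F(E, x) = -3*(-1 + 5)*(-2 + E) = -12*(-2 + E) = -3*(-8 + 4*E) = 24 - 12*E)
v(h) = 0
G = 5565 (G = -3 + (0 + ((22 + 12) + 24))*(62 + 34) = -3 + (0 + (34 + 24))*96 = -3 + (0 + 58)*96 = -3 + 58*96 = -3 + 5568 = 5565)
G + F(5, 3)*28 = 5565 + (24 - 12*5)*28 = 5565 + (24 - 60)*28 = 5565 - 36*28 = 5565 - 1008 = 4557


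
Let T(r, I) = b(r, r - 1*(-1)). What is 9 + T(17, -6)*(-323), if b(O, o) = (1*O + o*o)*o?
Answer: -1982565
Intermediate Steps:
b(O, o) = o*(O + o²) (b(O, o) = (O + o²)*o = o*(O + o²))
T(r, I) = (1 + r)*(r + (1 + r)²) (T(r, I) = (r - 1*(-1))*(r + (r - 1*(-1))²) = (r + 1)*(r + (r + 1)²) = (1 + r)*(r + (1 + r)²))
9 + T(17, -6)*(-323) = 9 + ((1 + 17)*(17 + (1 + 17)²))*(-323) = 9 + (18*(17 + 18²))*(-323) = 9 + (18*(17 + 324))*(-323) = 9 + (18*341)*(-323) = 9 + 6138*(-323) = 9 - 1982574 = -1982565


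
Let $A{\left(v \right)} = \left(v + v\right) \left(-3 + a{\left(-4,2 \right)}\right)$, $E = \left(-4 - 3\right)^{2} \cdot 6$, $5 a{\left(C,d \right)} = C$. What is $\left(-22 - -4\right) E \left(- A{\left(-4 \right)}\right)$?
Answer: $\frac{804384}{5} \approx 1.6088 \cdot 10^{5}$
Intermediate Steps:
$a{\left(C,d \right)} = \frac{C}{5}$
$E = 294$ ($E = \left(-7\right)^{2} \cdot 6 = 49 \cdot 6 = 294$)
$A{\left(v \right)} = - \frac{38 v}{5}$ ($A{\left(v \right)} = \left(v + v\right) \left(-3 + \frac{1}{5} \left(-4\right)\right) = 2 v \left(-3 - \frac{4}{5}\right) = 2 v \left(- \frac{19}{5}\right) = - \frac{38 v}{5}$)
$\left(-22 - -4\right) E \left(- A{\left(-4 \right)}\right) = \left(-22 - -4\right) 294 \left(- \frac{\left(-38\right) \left(-4\right)}{5}\right) = \left(-22 + 4\right) 294 \left(\left(-1\right) \frac{152}{5}\right) = \left(-18\right) 294 \left(- \frac{152}{5}\right) = \left(-5292\right) \left(- \frac{152}{5}\right) = \frac{804384}{5}$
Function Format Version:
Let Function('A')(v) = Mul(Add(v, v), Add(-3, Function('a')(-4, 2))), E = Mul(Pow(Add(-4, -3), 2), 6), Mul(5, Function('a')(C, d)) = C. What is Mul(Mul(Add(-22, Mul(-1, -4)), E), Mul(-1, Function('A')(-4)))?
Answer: Rational(804384, 5) ≈ 1.6088e+5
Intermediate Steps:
Function('a')(C, d) = Mul(Rational(1, 5), C)
E = 294 (E = Mul(Pow(-7, 2), 6) = Mul(49, 6) = 294)
Function('A')(v) = Mul(Rational(-38, 5), v) (Function('A')(v) = Mul(Add(v, v), Add(-3, Mul(Rational(1, 5), -4))) = Mul(Mul(2, v), Add(-3, Rational(-4, 5))) = Mul(Mul(2, v), Rational(-19, 5)) = Mul(Rational(-38, 5), v))
Mul(Mul(Add(-22, Mul(-1, -4)), E), Mul(-1, Function('A')(-4))) = Mul(Mul(Add(-22, Mul(-1, -4)), 294), Mul(-1, Mul(Rational(-38, 5), -4))) = Mul(Mul(Add(-22, 4), 294), Mul(-1, Rational(152, 5))) = Mul(Mul(-18, 294), Rational(-152, 5)) = Mul(-5292, Rational(-152, 5)) = Rational(804384, 5)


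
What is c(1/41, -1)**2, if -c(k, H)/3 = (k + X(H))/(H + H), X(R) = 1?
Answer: 3969/1681 ≈ 2.3611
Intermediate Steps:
c(k, H) = -3*(1 + k)/(2*H) (c(k, H) = -3*(k + 1)/(H + H) = -3*(1 + k)/(2*H))
c(1/41, -1)**2 = ((3/2)*(-1 - 1/41)/(-1))**2 = ((3/2)*(-1)*(-1 - 1*1/41))**2 = ((3/2)*(-1)*(-1 - 1/41))**2 = ((3/2)*(-1)*(-42/41))**2 = (63/41)**2 = 3969/1681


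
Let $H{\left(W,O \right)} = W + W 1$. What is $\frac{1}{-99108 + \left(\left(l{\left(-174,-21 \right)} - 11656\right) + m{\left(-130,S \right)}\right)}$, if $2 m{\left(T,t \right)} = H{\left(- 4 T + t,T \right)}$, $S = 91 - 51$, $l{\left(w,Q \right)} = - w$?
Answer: $- \frac{1}{110030} \approx -9.0884 \cdot 10^{-6}$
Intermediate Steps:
$H{\left(W,O \right)} = 2 W$ ($H{\left(W,O \right)} = W + W = 2 W$)
$S = 40$ ($S = 91 - 51 = 40$)
$m{\left(T,t \right)} = t - 4 T$ ($m{\left(T,t \right)} = \frac{2 \left(- 4 T + t\right)}{2} = \frac{2 \left(t - 4 T\right)}{2} = \frac{- 8 T + 2 t}{2} = t - 4 T$)
$\frac{1}{-99108 + \left(\left(l{\left(-174,-21 \right)} - 11656\right) + m{\left(-130,S \right)}\right)} = \frac{1}{-99108 + \left(\left(\left(-1\right) \left(-174\right) - 11656\right) + \left(40 - -520\right)\right)} = \frac{1}{-99108 + \left(\left(174 - 11656\right) + \left(40 + 520\right)\right)} = \frac{1}{-99108 + \left(-11482 + 560\right)} = \frac{1}{-99108 - 10922} = \frac{1}{-110030} = - \frac{1}{110030}$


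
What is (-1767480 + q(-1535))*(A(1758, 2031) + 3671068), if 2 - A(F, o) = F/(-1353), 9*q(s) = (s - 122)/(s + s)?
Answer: -40427300630196807454/6230565 ≈ -6.4885e+12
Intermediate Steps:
q(s) = (-122 + s)/(18*s) (q(s) = ((s - 122)/(s + s))/9 = ((-122 + s)/((2*s)))/9 = ((-122 + s)*(1/(2*s)))/9 = ((-122 + s)/(2*s))/9 = (-122 + s)/(18*s))
A(F, o) = 2 + F/1353 (A(F, o) = 2 - F/(-1353) = 2 - F*(-1)/1353 = 2 - (-1)*F/1353 = 2 + F/1353)
(-1767480 + q(-1535))*(A(1758, 2031) + 3671068) = (-1767480 + (1/18)*(-122 - 1535)/(-1535))*((2 + (1/1353)*1758) + 3671068) = (-1767480 + (1/18)*(-1/1535)*(-1657))*((2 + 586/451) + 3671068) = (-1767480 + 1657/27630)*(1488/451 + 3671068) = -48835470743/27630*1655653156/451 = -40427300630196807454/6230565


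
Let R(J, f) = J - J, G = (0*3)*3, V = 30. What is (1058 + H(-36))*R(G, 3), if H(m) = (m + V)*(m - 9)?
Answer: 0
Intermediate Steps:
G = 0 (G = 0*3 = 0)
H(m) = (-9 + m)*(30 + m) (H(m) = (m + 30)*(m - 9) = (30 + m)*(-9 + m) = (-9 + m)*(30 + m))
R(J, f) = 0
(1058 + H(-36))*R(G, 3) = (1058 + (-270 + (-36)**2 + 21*(-36)))*0 = (1058 + (-270 + 1296 - 756))*0 = (1058 + 270)*0 = 1328*0 = 0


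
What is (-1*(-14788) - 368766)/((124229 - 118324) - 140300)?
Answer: 353978/134395 ≈ 2.6339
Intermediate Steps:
(-1*(-14788) - 368766)/((124229 - 118324) - 140300) = (14788 - 368766)/(5905 - 140300) = -353978/(-134395) = -353978*(-1/134395) = 353978/134395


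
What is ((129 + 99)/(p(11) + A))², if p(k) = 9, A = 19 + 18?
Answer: 12996/529 ≈ 24.567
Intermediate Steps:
A = 37
((129 + 99)/(p(11) + A))² = ((129 + 99)/(9 + 37))² = (228/46)² = (228*(1/46))² = (114/23)² = 12996/529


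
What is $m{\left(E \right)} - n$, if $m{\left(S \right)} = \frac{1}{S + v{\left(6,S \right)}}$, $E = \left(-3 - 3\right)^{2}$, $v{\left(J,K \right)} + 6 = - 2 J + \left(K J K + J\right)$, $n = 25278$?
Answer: $- \frac{197168399}{7800} \approx -25278.0$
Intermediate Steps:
$v{\left(J,K \right)} = -6 - J + J K^{2}$ ($v{\left(J,K \right)} = -6 - \left(J - K J K\right) = -6 - \left(J - J K K\right) = -6 - \left(J - J K^{2}\right) = -6 + \left(- J + J K^{2}\right) = -6 - J + J K^{2}$)
$E = 36$ ($E = \left(-6\right)^{2} = 36$)
$m{\left(S \right)} = \frac{1}{-12 + S + 6 S^{2}}$ ($m{\left(S \right)} = \frac{1}{S - \left(12 - 6 S^{2}\right)} = \frac{1}{S + \left(-12 + 6 S^{2}\right)} = \frac{1}{-12 + S + 6 S^{2}}$)
$m{\left(E \right)} - n = \frac{1}{-12 + 36 + 6 \cdot 36^{2}} - 25278 = \frac{1}{-12 + 36 + 6 \cdot 1296} - 25278 = \frac{1}{-12 + 36 + 7776} - 25278 = \frac{1}{7800} - 25278 = - \frac{197168399}{7800}$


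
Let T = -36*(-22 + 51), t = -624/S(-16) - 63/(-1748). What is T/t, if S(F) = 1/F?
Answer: -608304/5817365 ≈ -0.10457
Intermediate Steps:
t = 17452095/1748 (t = -624/(1/(-16)) - 63/(-1748) = -624/(-1/16) - 63*(-1/1748) = -624*(-16) + 63/1748 = 9984 + 63/1748 = 17452095/1748 ≈ 9984.0)
T = -1044 (T = -36*29 = -1044)
T/t = -1044/17452095/1748 = -1044*1748/17452095 = -608304/5817365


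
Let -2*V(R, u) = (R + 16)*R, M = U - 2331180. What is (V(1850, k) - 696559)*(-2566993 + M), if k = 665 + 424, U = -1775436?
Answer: 16167545225881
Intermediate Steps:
M = -4106616 (M = -1775436 - 2331180 = -4106616)
k = 1089
V(R, u) = -R*(16 + R)/2 (V(R, u) = -(R + 16)*R/2 = -(16 + R)*R/2 = -R*(16 + R)/2)
(V(1850, k) - 696559)*(-2566993 + M) = (-1/2*1850*(16 + 1850) - 696559)*(-2566993 - 4106616) = (-1/2*1850*1866 - 696559)*(-6673609) = (-1726050 - 696559)*(-6673609) = -2422609*(-6673609) = 16167545225881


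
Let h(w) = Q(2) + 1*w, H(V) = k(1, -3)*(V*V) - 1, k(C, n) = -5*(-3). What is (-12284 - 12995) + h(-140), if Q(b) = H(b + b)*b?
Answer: -24941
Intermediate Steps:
k(C, n) = 15
H(V) = -1 + 15*V**2 (H(V) = 15*(V*V) - 1 = 15*V**2 - 1 = -1 + 15*V**2)
Q(b) = b*(-1 + 60*b**2) (Q(b) = (-1 + 15*(b + b)**2)*b = (-1 + 15*(2*b)**2)*b = (-1 + 15*(4*b**2))*b = (-1 + 60*b**2)*b = b*(-1 + 60*b**2))
h(w) = 478 + w (h(w) = (-1*2 + 60*2**3) + 1*w = (-2 + 60*8) + w = (-2 + 480) + w = 478 + w)
(-12284 - 12995) + h(-140) = (-12284 - 12995) + (478 - 140) = -25279 + 338 = -24941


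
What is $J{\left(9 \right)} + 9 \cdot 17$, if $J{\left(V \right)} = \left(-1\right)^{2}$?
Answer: $154$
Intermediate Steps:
$J{\left(V \right)} = 1$
$J{\left(9 \right)} + 9 \cdot 17 = 1 + 9 \cdot 17 = 1 + 153 = 154$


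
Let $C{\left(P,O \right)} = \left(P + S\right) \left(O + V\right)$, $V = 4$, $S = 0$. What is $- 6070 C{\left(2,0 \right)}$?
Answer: $-48560$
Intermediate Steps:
$C{\left(P,O \right)} = P \left(4 + O\right)$ ($C{\left(P,O \right)} = \left(P + 0\right) \left(O + 4\right) = P \left(4 + O\right)$)
$- 6070 C{\left(2,0 \right)} = - 6070 \cdot 2 \left(4 + 0\right) = - 6070 \cdot 2 \cdot 4 = \left(-6070\right) 8 = -48560$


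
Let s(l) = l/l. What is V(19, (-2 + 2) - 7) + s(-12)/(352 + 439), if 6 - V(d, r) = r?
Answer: 10284/791 ≈ 13.001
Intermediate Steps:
s(l) = 1
V(d, r) = 6 - r
V(19, (-2 + 2) - 7) + s(-12)/(352 + 439) = (6 - ((-2 + 2) - 7)) + 1/(352 + 439) = (6 - (0 - 7)) + 1/791 = (6 - 1*(-7)) + (1/791)*1 = (6 + 7) + 1/791 = 13 + 1/791 = 10284/791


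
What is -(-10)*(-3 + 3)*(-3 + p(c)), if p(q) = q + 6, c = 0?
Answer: 0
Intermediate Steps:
p(q) = 6 + q
-(-10)*(-3 + 3)*(-3 + p(c)) = -(-10)*(-3 + 3)*(-3 + (6 + 0)) = -(-10)*0*(-3 + 6) = -(-10)*0*3 = -(-10)*0 = -10*0 = 0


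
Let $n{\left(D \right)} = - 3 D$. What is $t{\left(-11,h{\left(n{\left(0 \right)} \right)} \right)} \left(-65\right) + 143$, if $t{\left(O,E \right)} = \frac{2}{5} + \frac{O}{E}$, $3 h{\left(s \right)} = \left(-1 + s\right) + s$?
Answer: $-2028$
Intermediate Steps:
$h{\left(s \right)} = - \frac{1}{3} + \frac{2 s}{3}$ ($h{\left(s \right)} = \frac{\left(-1 + s\right) + s}{3} = \frac{-1 + 2 s}{3} = - \frac{1}{3} + \frac{2 s}{3}$)
$t{\left(O,E \right)} = \frac{2}{5} + \frac{O}{E}$ ($t{\left(O,E \right)} = 2 \cdot \frac{1}{5} + \frac{O}{E} = \frac{2}{5} + \frac{O}{E}$)
$t{\left(-11,h{\left(n{\left(0 \right)} \right)} \right)} \left(-65\right) + 143 = \left(\frac{2}{5} - \frac{11}{- \frac{1}{3} + \frac{2 \left(\left(-3\right) 0\right)}{3}}\right) \left(-65\right) + 143 = \left(\frac{2}{5} - \frac{11}{- \frac{1}{3} + \frac{2}{3} \cdot 0}\right) \left(-65\right) + 143 = \left(\frac{2}{5} - \frac{11}{- \frac{1}{3} + 0}\right) \left(-65\right) + 143 = \left(\frac{2}{5} - \frac{11}{- \frac{1}{3}}\right) \left(-65\right) + 143 = \left(\frac{2}{5} - -33\right) \left(-65\right) + 143 = \left(\frac{2}{5} + 33\right) \left(-65\right) + 143 = \frac{167}{5} \left(-65\right) + 143 = -2171 + 143 = -2028$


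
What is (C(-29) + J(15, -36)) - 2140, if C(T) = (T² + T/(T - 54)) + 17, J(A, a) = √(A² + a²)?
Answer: -103140/83 ≈ -1242.7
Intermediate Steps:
C(T) = 17 + T² + T/(-54 + T) (C(T) = (T² + T/(-54 + T)) + 17 = 17 + T² + T/(-54 + T))
(C(-29) + J(15, -36)) - 2140 = ((-918 + (-29)³ - 54*(-29)² + 18*(-29))/(-54 - 29) + √(15² + (-36)²)) - 2140 = ((-918 - 24389 - 54*841 - 522)/(-83) + √(225 + 1296)) - 2140 = (-(-918 - 24389 - 45414 - 522)/83 + √1521) - 2140 = (-1/83*(-71243) + 39) - 2140 = (71243/83 + 39) - 2140 = 74480/83 - 2140 = -103140/83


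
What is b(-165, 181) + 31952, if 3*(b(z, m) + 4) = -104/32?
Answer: 383363/12 ≈ 31947.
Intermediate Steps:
b(z, m) = -61/12 (b(z, m) = -4 + (-104/32)/3 = -4 + (-104*1/32)/3 = -4 + (⅓)*(-13/4) = -4 - 13/12 = -61/12)
b(-165, 181) + 31952 = -61/12 + 31952 = 383363/12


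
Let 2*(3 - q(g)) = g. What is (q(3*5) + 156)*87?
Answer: 26361/2 ≈ 13181.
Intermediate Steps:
q(g) = 3 - g/2
(q(3*5) + 156)*87 = ((3 - 3*5/2) + 156)*87 = ((3 - ½*15) + 156)*87 = ((3 - 15/2) + 156)*87 = (-9/2 + 156)*87 = (303/2)*87 = 26361/2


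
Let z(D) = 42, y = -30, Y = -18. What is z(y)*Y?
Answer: -756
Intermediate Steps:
z(y)*Y = 42*(-18) = -756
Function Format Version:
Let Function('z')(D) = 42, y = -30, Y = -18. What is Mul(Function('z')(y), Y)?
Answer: -756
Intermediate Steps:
Mul(Function('z')(y), Y) = Mul(42, -18) = -756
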